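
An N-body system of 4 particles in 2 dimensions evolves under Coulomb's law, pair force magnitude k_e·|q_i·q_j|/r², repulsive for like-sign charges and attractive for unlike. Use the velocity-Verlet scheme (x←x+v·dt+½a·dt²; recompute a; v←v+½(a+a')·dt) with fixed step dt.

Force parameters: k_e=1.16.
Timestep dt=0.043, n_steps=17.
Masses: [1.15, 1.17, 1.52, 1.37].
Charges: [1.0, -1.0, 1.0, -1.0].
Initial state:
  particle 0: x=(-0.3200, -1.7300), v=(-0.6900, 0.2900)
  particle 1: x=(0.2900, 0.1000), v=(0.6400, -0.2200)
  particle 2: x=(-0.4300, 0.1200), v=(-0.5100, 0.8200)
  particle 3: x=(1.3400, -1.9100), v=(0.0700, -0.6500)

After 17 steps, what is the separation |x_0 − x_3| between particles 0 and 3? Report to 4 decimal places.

step 0: x0=(-0.3200, -1.7300) x1=(0.2900, 0.1000) x2=(-0.4300, 0.1200) x3=(1.3400, -1.9100)
step 1: x0=(-0.3492, -1.7176) x1=(0.3156, 0.0905) x2=(-0.4505, 0.1554) x3=(1.3427, -1.9380)
step 2: x0=(-0.3776, -1.7053) x1=(0.3378, 0.0811) x2=(-0.4686, 0.1908) x3=(1.3449, -1.9660)
step 3: x0=(-0.4052, -1.6932) x1=(0.3569, 0.0720) x2=(-0.4844, 0.2261) x3=(1.3466, -1.9941)
step 4: x0=(-0.4320, -1.6812) x1=(0.3731, 0.0632) x2=(-0.4982, 0.2614) x3=(1.3478, -2.0221)
step 5: x0=(-0.4580, -1.6694) x1=(0.3868, 0.0547) x2=(-0.5103, 0.2966) x3=(1.3486, -2.0503)
step 6: x0=(-0.4832, -1.6577) x1=(0.3981, 0.0467) x2=(-0.5206, 0.3315) x3=(1.3489, -2.0785)
step 7: x0=(-0.5077, -1.6462) x1=(0.4071, 0.0391) x2=(-0.5295, 0.3663) x3=(1.3488, -2.1067)
step 8: x0=(-0.5314, -1.6347) x1=(0.4140, 0.0320) x2=(-0.5368, 0.4008) x3=(1.3483, -2.1349)
step 9: x0=(-0.5544, -1.6235) x1=(0.4189, 0.0254) x2=(-0.5429, 0.4350) x3=(1.3475, -2.1631)
step 10: x0=(-0.5767, -1.6123) x1=(0.4218, 0.0193) x2=(-0.5476, 0.4689) x3=(1.3462, -2.1914)
step 11: x0=(-0.5983, -1.6013) x1=(0.4229, 0.0138) x2=(-0.5512, 0.5026) x3=(1.3446, -2.2197)
step 12: x0=(-0.6192, -1.5904) x1=(0.4222, 0.0088) x2=(-0.5536, 0.5359) x3=(1.3427, -2.2480)
step 13: x0=(-0.6394, -1.5796) x1=(0.4198, 0.0044) x2=(-0.5549, 0.5689) x3=(1.3404, -2.2764)
step 14: x0=(-0.6589, -1.5689) x1=(0.4158, 0.0006) x2=(-0.5552, 0.6015) x3=(1.3379, -2.3047)
step 15: x0=(-0.6778, -1.5584) x1=(0.4102, -0.0027) x2=(-0.5545, 0.6338) x3=(1.3350, -2.3331)
step 16: x0=(-0.6961, -1.5480) x1=(0.4031, -0.0053) x2=(-0.5529, 0.6657) x3=(1.3318, -2.3614)
step 17: x0=(-0.7137, -1.5376) x1=(0.3944, -0.0073) x2=(-0.5503, 0.6972) x3=(1.3284, -2.3898)

2.2127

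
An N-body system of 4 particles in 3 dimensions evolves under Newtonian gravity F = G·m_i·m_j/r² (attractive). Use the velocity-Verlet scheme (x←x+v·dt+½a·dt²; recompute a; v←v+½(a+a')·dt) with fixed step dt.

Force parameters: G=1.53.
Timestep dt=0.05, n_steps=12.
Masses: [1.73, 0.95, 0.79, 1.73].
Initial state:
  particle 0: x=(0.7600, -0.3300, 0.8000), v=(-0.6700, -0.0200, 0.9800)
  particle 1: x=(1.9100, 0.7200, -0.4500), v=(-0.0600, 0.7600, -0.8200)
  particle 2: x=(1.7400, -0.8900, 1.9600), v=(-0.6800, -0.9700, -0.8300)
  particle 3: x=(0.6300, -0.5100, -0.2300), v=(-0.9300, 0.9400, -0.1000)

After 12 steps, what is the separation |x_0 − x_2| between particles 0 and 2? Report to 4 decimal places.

1.2244

step 0: x0=(0.7600, -0.3300, 0.8000) x1=(1.9100, 0.7200, -0.4500) x2=(1.7400, -0.8900, 1.9600) x3=(0.6300, -0.5100, -0.2300)
step 1: x0=(0.7267, -0.3315, 0.8462) x1=(1.9058, 0.7568, -0.4902) x2=(1.7050, -0.9379, 1.9169) x3=(0.5844, -0.4621, -0.2319)
step 2: x0=(0.6940, -0.3336, 0.8873) x1=(1.8992, 0.7912, -0.5289) x2=(1.6679, -0.9842, 1.8708) x3=(0.5405, -0.4130, -0.2282)
step 3: x0=(0.6618, -0.3363, 0.9236) x1=(1.8904, 0.8234, -0.5660) x2=(1.6285, -1.0289, 1.8215) x3=(0.4984, -0.3629, -0.2190)
step 4: x0=(0.6302, -0.3394, 0.9553) x1=(1.8794, 0.8535, -0.6017) x2=(1.5867, -1.0717, 1.7692) x3=(0.4579, -0.3121, -0.2047)
step 5: x0=(0.5991, -0.3427, 0.9826) x1=(1.8663, 0.8816, -0.6359) x2=(1.5423, -1.1122, 1.7139) x3=(0.4193, -0.2610, -0.1855)
step 6: x0=(0.5687, -0.3462, 1.0056) x1=(1.8512, 0.9079, -0.6687) x2=(1.4952, -1.1503, 1.6557) x3=(0.3823, -0.2098, -0.1613)
step 7: x0=(0.5389, -0.3497, 1.0244) x1=(1.8341, 0.9323, -0.7000) x2=(1.4453, -1.1857, 1.5946) x3=(0.3471, -0.1588, -0.1325)
step 8: x0=(0.5098, -0.3532, 1.0388) x1=(1.8150, 0.9550, -0.7299) x2=(1.3924, -1.2181, 1.5308) x3=(0.3137, -0.1082, -0.0989)
step 9: x0=(0.4813, -0.3566, 1.0490) x1=(1.7940, 0.9759, -0.7582) x2=(1.3365, -1.2471, 1.4644) x3=(0.2821, -0.0584, -0.0606)
step 10: x0=(0.4533, -0.3596, 1.0546) x1=(1.7712, 0.9953, -0.7851) x2=(1.2774, -1.2725, 1.3956) x3=(0.2524, -0.0097, -0.0176)
step 11: x0=(0.4260, -0.3622, 1.0558) x1=(1.7465, 1.0131, -0.8104) x2=(1.2150, -1.2939, 1.3245) x3=(0.2246, 0.0376, 0.0302)
step 12: x0=(0.3992, -0.3640, 1.0521) x1=(1.7200, 1.0294, -0.8342) x2=(1.1494, -1.3109, 1.2514) x3=(0.1988, 0.0830, 0.0829)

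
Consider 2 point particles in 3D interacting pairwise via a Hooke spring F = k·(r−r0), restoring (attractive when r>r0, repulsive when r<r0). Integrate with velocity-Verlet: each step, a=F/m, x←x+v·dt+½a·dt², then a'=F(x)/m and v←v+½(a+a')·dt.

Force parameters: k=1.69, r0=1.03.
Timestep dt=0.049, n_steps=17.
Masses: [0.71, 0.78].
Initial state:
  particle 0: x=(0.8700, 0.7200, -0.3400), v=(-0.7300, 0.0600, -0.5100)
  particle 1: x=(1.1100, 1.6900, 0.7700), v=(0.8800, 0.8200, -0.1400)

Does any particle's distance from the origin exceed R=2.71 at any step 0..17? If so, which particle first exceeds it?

no

step 0: x0=(0.8700, 0.7200, -0.3400) x1=(1.1100, 1.6900, 0.7700)
step 1: x0=(0.8344, 0.7238, -0.3640) x1=(1.1529, 1.7294, 0.7622)
step 2: x0=(0.7995, 0.7295, -0.3859) x1=(1.1953, 1.7671, 0.7525)
step 3: x0=(0.7653, 0.7373, -0.4054) x1=(1.2370, 1.8028, 0.7407)
step 4: x0=(0.7322, 0.7474, -0.4226) x1=(1.2777, 1.8365, 0.7268)
step 5: x0=(0.7002, 0.7598, -0.4372) x1=(1.3173, 1.8680, 0.7105)
step 6: x0=(0.6697, 0.7748, -0.4492) x1=(1.3557, 1.8973, 0.6918)
step 7: x0=(0.6407, 0.7924, -0.4586) x1=(1.3926, 1.9241, 0.6707)
step 8: x0=(0.6136, 0.8127, -0.4652) x1=(1.4279, 1.9485, 0.6471)
step 9: x0=(0.5884, 0.8357, -0.4692) x1=(1.4614, 1.9704, 0.6211)
step 10: x0=(0.5653, 0.8615, -0.4705) x1=(1.4930, 1.9898, 0.5927)
step 11: x0=(0.5445, 0.8901, -0.4692) x1=(1.5224, 2.0066, 0.5619)
step 12: x0=(0.5262, 0.9214, -0.4653) x1=(1.5497, 2.0209, 0.5288)
step 13: x0=(0.5103, 0.9554, -0.4591) x1=(1.5747, 2.0328, 0.4935)
step 14: x0=(0.4970, 0.9920, -0.4505) x1=(1.5974, 2.0424, 0.4561)
step 15: x0=(0.4863, 1.0312, -0.4397) x1=(1.6176, 2.0496, 0.4167)
step 16: x0=(0.4783, 1.0727, -0.4270) x1=(1.6355, 2.0546, 0.3754)
step 17: x0=(0.4730, 1.1165, -0.4124) x1=(1.6509, 2.0577, 0.3325)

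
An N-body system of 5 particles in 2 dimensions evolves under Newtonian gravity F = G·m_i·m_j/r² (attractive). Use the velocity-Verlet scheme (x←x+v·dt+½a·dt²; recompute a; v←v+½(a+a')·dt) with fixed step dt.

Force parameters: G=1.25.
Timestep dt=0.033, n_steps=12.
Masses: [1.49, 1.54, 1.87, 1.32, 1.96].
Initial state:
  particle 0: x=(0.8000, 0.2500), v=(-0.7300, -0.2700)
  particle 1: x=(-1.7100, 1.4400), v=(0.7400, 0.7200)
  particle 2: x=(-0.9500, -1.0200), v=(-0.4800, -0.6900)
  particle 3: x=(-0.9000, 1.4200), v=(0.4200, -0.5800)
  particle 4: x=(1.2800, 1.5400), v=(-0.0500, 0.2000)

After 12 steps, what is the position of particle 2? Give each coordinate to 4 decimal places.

(-1.1085, -1.2200)

step 0: x0=(0.8000, 0.2500) x1=(-1.7100, 1.4400) x2=(-0.9500, -1.0200) x3=(-0.9000, 1.4200) x4=(1.2800, 1.5400)
step 1: x0=(0.7756, 0.2418) x1=(-1.6839, 1.4635) x2=(-0.9656, -1.0423) x3=(-0.8873, 1.4006) x4=(1.2778, 1.5460)
step 2: x0=(0.7507, 0.2349) x1=(-1.6543, 1.4863) x2=(-0.9808, -1.0635) x3=(-0.8768, 1.3807) x4=(1.2744, 1.5508)
step 3: x0=(0.7252, 0.2293) x1=(-1.6212, 1.5082) x2=(-0.9956, -1.0837) x3=(-0.8688, 1.3607) x4=(1.2699, 1.5545)
step 4: x0=(0.6992, 0.2249) x1=(-1.5845, 1.5291) x2=(-1.0100, -1.1029) x3=(-0.8633, 1.3406) x4=(1.2643, 1.5571)
step 5: x0=(0.6725, 0.2219) x1=(-1.5439, 1.5486) x2=(-1.0239, -1.1211) x3=(-0.8605, 1.3208) x4=(1.2575, 1.5586)
step 6: x0=(0.6453, 0.2201) x1=(-1.4994, 1.5666) x2=(-1.0373, -1.1382) x3=(-0.8604, 1.3016) x4=(1.2495, 1.5590)
step 7: x0=(0.6174, 0.2196) x1=(-1.4508, 1.5827) x2=(-1.0504, -1.1544) x3=(-0.8634, 1.2834) x4=(1.2403, 1.5584)
step 8: x0=(0.5889, 0.2203) x1=(-1.3977, 1.5963) x2=(-1.0629, -1.1695) x3=(-0.8696, 1.2667) x4=(1.2300, 1.5567)
step 9: x0=(0.5597, 0.2224) x1=(-1.3401, 1.6070) x2=(-1.0750, -1.1837) x3=(-0.8793, 1.2521) x4=(1.2184, 1.5540)
step 10: x0=(0.5300, 0.2257) x1=(-1.2775, 1.6138) x2=(-1.0866, -1.1968) x3=(-0.8929, 1.2406) x4=(1.2055, 1.5502)
step 11: x0=(0.4995, 0.2303) x1=(-1.2096, 1.6158) x2=(-1.0978, -1.2089) x3=(-0.9106, 1.2334) x4=(1.1914, 1.5455)
step 12: x0=(0.4684, 0.2362) x1=(-1.1363, 1.6111) x2=(-1.1085, -1.2200) x3=(-0.9327, 1.2326) x4=(1.1759, 1.5397)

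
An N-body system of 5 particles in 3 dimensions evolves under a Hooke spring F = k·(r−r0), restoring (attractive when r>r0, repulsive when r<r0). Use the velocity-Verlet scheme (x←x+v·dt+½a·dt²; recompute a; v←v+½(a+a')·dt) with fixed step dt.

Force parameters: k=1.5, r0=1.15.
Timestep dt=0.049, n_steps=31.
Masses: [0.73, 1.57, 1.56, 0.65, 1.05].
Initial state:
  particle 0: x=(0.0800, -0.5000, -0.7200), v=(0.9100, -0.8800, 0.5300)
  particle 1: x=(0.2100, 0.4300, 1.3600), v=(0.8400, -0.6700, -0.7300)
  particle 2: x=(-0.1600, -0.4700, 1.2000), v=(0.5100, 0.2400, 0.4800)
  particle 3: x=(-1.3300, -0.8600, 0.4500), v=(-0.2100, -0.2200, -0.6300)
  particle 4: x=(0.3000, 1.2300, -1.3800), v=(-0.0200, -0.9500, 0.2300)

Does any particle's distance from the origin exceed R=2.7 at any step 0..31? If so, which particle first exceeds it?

no

step 0: x0=(0.0800, -0.5000, -0.7200) x1=(0.2100, 0.4300, 1.3600) x2=(-0.1600, -0.4700, 1.2000) x3=(-1.3300, -0.8600, 0.4500) x4=(0.3000, 1.2300, -1.3800)
step 1: x0=(0.1234, -0.5407, -0.6891) x1=(0.2504, 0.3967, 1.3207) x2=(-0.1349, -0.4573, 1.2205) x3=(-1.3332, -0.8647, 0.4163) x4=(0.2965, 1.1773, -1.3607)
step 2: x0=(0.1641, -0.5763, -0.6488) x1=(0.2891, 0.3624, 1.2746) x2=(-0.1098, -0.4429, 1.2351) x3=(-1.3218, -0.8577, 0.3774) x4=(0.2882, 1.1129, -1.3256)
step 3: x0=(0.2022, -0.6070, -0.5997) x1=(0.3262, 0.3272, 1.2221) x2=(-0.0848, -0.4272, 1.2437) x3=(-1.2958, -0.8395, 0.3341) x4=(0.2754, 1.0373, -1.2755)
step 4: x0=(0.2374, -0.6328, -0.5427) x1=(0.3617, 0.2914, 1.1635) x2=(-0.0602, -0.4105, 1.2466) x3=(-1.2555, -0.8108, 0.2872) x4=(0.2586, 0.9514, -1.2112)
step 5: x0=(0.2700, -0.6541, -0.4788) x1=(0.3955, 0.2549, 1.0995) x2=(-0.0359, -0.3929, 1.2440) x3=(-1.2016, -0.7726, 0.2377) x4=(0.2383, 0.8562, -1.1338)
step 6: x0=(0.3000, -0.6712, -0.4089) x1=(0.4279, 0.2181, 1.0305) x2=(-0.0123, -0.3749, 1.2364) x3=(-1.1351, -0.7261, 0.1864) x4=(0.2151, 0.7529, -1.0445)
step 7: x0=(0.3278, -0.6847, -0.3341) x1=(0.4590, 0.1808, 0.9571) x2=(0.0106, -0.3565, 1.2243) x3=(-1.0573, -0.6726, 0.1344) x4=(0.1894, 0.6426, -0.9449)
step 8: x0=(0.3537, -0.6951, -0.2556) x1=(0.4888, 0.1434, 0.8801) x2=(0.0328, -0.3380, 1.2082) x3=(-0.9698, -0.6134, 0.0826) x4=(0.1620, 0.5269, -0.8366)
step 9: x0=(0.3781, -0.7032, -0.1744) x1=(0.5177, 0.1059, 0.8000) x2=(0.0541, -0.3196, 1.1887) x3=(-0.8744, -0.5500, 0.0317) x4=(0.1334, 0.4072, -0.7213)
step 10: x0=(0.4015, -0.7100, -0.0915) x1=(0.5458, 0.0684, 0.7177) x2=(0.0746, -0.3012, 1.1666) x3=(-0.7730, -0.4837, -0.0175) x4=(0.1042, 0.2848, -0.6007)
step 11: x0=(0.4245, -0.7165, -0.0077) x1=(0.5735, 0.0311, 0.6338) x2=(0.0943, -0.2831, 1.1423) x3=(-0.6677, -0.4159, -0.0646) x4=(0.0749, 0.1612, -0.4768)
step 12: x0=(0.4473, -0.7238, 0.0765) x1=(0.6010, -0.0057, 0.5491) x2=(0.1130, -0.2651, 1.1167) x3=(-0.5605, -0.3477, -0.1092) x4=(0.0459, 0.0376, -0.3512)
step 13: x0=(0.4706, -0.7329, 0.1605) x1=(0.6288, -0.0419, 0.4640) x2=(0.1310, -0.2473, 1.0903) x3=(-0.4537, -0.2801, -0.1513) x4=(0.0176, -0.0850, -0.2255)
step 14: x0=(0.4945, -0.7450, 0.2442) x1=(0.6574, -0.0771, 0.3790) x2=(0.1482, -0.2296, 1.0637) x3=(-0.3493, -0.2135, -0.1916) x4=(-0.0097, -0.2062, -0.1004)
step 15: x0=(0.5194, -0.7607, 0.3279) x1=(0.6871, -0.1112, 0.2940) x2=(0.1648, -0.2119, 1.0373) x3=(-0.2490, -0.1468, -0.2321) x4=(-0.0359, -0.3268, 0.0244)
step 16: x0=(0.5455, -0.7804, 0.4118) x1=(0.7183, -0.1439, 0.2090) x2=(0.1808, -0.1939, 1.0116) x3=(-0.1512, -0.0782, -0.2747) x4=(-0.0627, -0.4483, 0.1497)
step 17: x0=(0.5730, -0.8036, 0.4961) x1=(0.7510, -0.1754, 0.1234) x2=(0.1965, -0.1754, 0.9866) x3=(-0.0542, -0.0076, -0.3191) x4=(-0.0915, -0.5710, 0.2751)
step 18: x0=(0.6020, -0.8296, 0.5809) x1=(0.7849, -0.2060, 0.0374) x2=(0.2118, -0.1562, 0.9623) x3=(0.0424, 0.0638, -0.3637) x4=(-0.1226, -0.6948, 0.4003)
step 19: x0=(0.6327, -0.8573, 0.6656) x1=(0.8196, -0.2362, -0.0490) x2=(0.2269, -0.1359, 0.9384) x3=(0.1386, 0.1348, -0.4072) x4=(-0.1556, -0.8193, 0.5247)
step 20: x0=(0.6649, -0.8856, 0.7495) x1=(0.8547, -0.2666, -0.1353) x2=(0.2421, -0.1145, 0.9144) x3=(0.2340, 0.2039, -0.4478) x4=(-0.1897, -0.9437, 0.6478)
step 21: x0=(0.6984, -0.9133, 0.8316) x1=(0.8898, -0.2976, -0.2209) x2=(0.2571, -0.0921, 0.8900) x3=(0.3282, 0.2700, -0.4838) x4=(-0.2239, -1.0670, 0.7688)
step 22: x0=(0.7328, -0.9395, 0.9111) x1=(0.9243, -0.3297, -0.3051) x2=(0.2723, -0.0690, 0.8648) x3=(0.4207, 0.3315, -0.5135) x4=(-0.2568, -1.1879, 0.8870)
step 23: x0=(0.7677, -0.9631, 0.9868) x1=(0.9579, -0.3632, -0.3871) x2=(0.2874, -0.0458, 0.8384) x3=(0.5110, 0.3869, -0.5351) x4=(-0.2874, -1.3050, 1.0014)
step 24: x0=(0.8028, -0.9836, 1.0576) x1=(0.9901, -0.3984, -0.4664) x2=(0.3026, -0.0227, 0.8109) x3=(0.5986, 0.4349, -0.5473) x4=(-0.3145, -1.4170, 1.1107)
step 25: x0=(0.8375, -1.0001, 1.1226) x1=(1.0205, -0.4354, -0.5421) x2=(0.3180, -0.0004, 0.7821) x3=(0.6830, 0.4740, -0.5485) x4=(-0.3368, -1.5223, 1.2138)
step 26: x0=(0.8715, -1.0124, 1.1807) x1=(1.0489, -0.4743, -0.6134) x2=(0.3334, 0.0207, 0.7523) x3=(0.7636, 0.5029, -0.5379) x4=(-0.3534, -1.6196, 1.3096)
step 27: x0=(0.9044, -1.0200, 1.2310) x1=(1.0748, -0.5152, -0.6798) x2=(0.3491, 0.0400, 0.7215) x3=(0.8401, 0.5205, -0.5147) x4=(-0.3633, -1.7077, 1.3970)
step 28: x0=(0.9358, -1.0227, 1.2730) x1=(1.0982, -0.5579, -0.7406) x2=(0.3649, 0.0572, 0.6899) x3=(0.9118, 0.5258, -0.4786) x4=(-0.3657, -1.7855, 1.4749)
step 29: x0=(0.9656, -1.0207, 1.3059) x1=(1.1188, -0.6023, -0.7952) x2=(0.3809, 0.0717, 0.6579) x3=(0.9785, 0.5181, -0.4293) x4=(-0.3600, -1.8520, 1.5423)
step 30: x0=(0.9934, -1.0141, 1.3295) x1=(1.1366, -0.6484, -0.8430) x2=(0.3971, 0.0832, 0.6256) x3=(1.0399, 0.4970, -0.3674) x4=(-0.3456, -1.9065, 1.5987)
step 31: x0=(1.0192, -1.0032, 1.3434) x1=(1.1514, -0.6959, -0.8836) x2=(0.4134, 0.0913, 0.5934) x3=(1.0959, 0.4622, -0.2933) x4=(-0.3222, -1.9485, 1.6434)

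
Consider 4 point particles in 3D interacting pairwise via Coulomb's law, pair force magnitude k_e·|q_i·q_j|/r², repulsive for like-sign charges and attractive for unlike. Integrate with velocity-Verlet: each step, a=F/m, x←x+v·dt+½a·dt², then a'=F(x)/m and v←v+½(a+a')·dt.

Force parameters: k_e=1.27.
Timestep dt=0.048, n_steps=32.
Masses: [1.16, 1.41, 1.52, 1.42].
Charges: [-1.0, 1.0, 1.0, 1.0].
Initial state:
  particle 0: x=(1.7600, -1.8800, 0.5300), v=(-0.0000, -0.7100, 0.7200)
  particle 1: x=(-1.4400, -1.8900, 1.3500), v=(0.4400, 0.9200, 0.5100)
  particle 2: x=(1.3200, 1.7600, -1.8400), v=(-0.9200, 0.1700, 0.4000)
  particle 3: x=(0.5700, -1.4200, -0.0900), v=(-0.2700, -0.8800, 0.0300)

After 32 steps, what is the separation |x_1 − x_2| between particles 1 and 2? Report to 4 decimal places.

4.3994

step 0: x0=(1.7600, -1.8800, 0.5300) x1=(-1.4400, -1.8900, 1.3500) x2=(1.3200, 1.7600, -1.8400) x3=(0.5700, -1.4200, -0.0900)
step 1: x0=(1.7594, -1.9138, 0.5643) x1=(-1.4189, -1.8459, 1.3746) x2=(1.2759, 1.7682, -1.8208) x3=(0.5576, -1.4624, -0.0884)
step 2: x0=(1.7575, -1.9471, 0.5980) x1=(-1.3980, -1.8019, 1.3993) x2=(1.2318, 1.7765, -1.8017) x3=(0.5462, -1.5053, -0.0865)
step 3: x0=(1.7543, -1.9800, 0.6311) x1=(-1.3771, -1.7580, 1.4243) x2=(1.1878, 1.7848, -1.7826) x3=(0.5359, -1.5485, -0.0842)
step 4: x0=(1.7500, -2.0124, 0.6637) x1=(-1.3564, -1.7141, 1.4494) x2=(1.1439, 1.7933, -1.7636) x3=(0.5266, -1.5921, -0.0817)
step 5: x0=(1.7445, -2.0444, 0.6957) x1=(-1.3358, -1.6704, 1.4748) x2=(1.1000, 1.8018, -1.7446) x3=(0.5184, -1.6360, -0.0788)
step 6: x0=(1.7378, -2.0759, 0.7272) x1=(-1.3153, -1.6267, 1.5004) x2=(1.0562, 1.8104, -1.7257) x3=(0.5111, -1.6803, -0.0757)
step 7: x0=(1.7300, -2.1070, 0.7580) x1=(-1.2949, -1.5832, 1.5263) x2=(1.0125, 1.8191, -1.7068) x3=(0.5048, -1.7250, -0.0722)
step 8: x0=(1.7211, -2.1377, 0.7883) x1=(-1.2746, -1.5396, 1.5523) x2=(0.9688, 1.8278, -1.6879) x3=(0.4994, -1.7700, -0.0684)
step 9: x0=(1.7110, -2.1680, 0.8180) x1=(-1.2544, -1.4961, 1.5786) x2=(0.9252, 1.8367, -1.6691) x3=(0.4950, -1.8154, -0.0644)
step 10: x0=(1.6999, -2.1979, 0.8471) x1=(-1.2343, -1.4527, 1.6052) x2=(0.8817, 1.8456, -1.6504) x3=(0.4915, -1.8612, -0.0600)
step 11: x0=(1.6877, -2.2274, 0.8755) x1=(-1.2143, -1.4093, 1.6319) x2=(0.8382, 1.8547, -1.6317) x3=(0.4889, -1.9073, -0.0553)
step 12: x0=(1.6744, -2.2566, 0.9034) x1=(-1.1943, -1.3660, 1.6590) x2=(0.7947, 1.8638, -1.6131) x3=(0.4871, -1.9537, -0.0503)
step 13: x0=(1.6601, -2.2854, 0.9306) x1=(-1.1744, -1.3227, 1.6862) x2=(0.7513, 1.8730, -1.5945) x3=(0.4863, -2.0006, -0.0450)
step 14: x0=(1.6446, -2.3138, 0.9572) x1=(-1.1546, -1.2794, 1.7137) x2=(0.7080, 1.8823, -1.5759) x3=(0.4863, -2.0478, -0.0393)
step 15: x0=(1.6282, -2.3418, 0.9831) x1=(-1.1348, -1.2362, 1.7414) x2=(0.6647, 1.8916, -1.5575) x3=(0.4872, -2.0953, -0.0333)
step 16: x0=(1.6107, -2.3696, 1.0083) x1=(-1.1151, -1.1929, 1.7694) x2=(0.6214, 1.9011, -1.5390) x3=(0.4889, -2.1432, -0.0268)
step 17: x0=(1.5922, -2.3970, 1.0329) x1=(-1.0953, -1.1497, 1.7975) x2=(0.5782, 1.9106, -1.5207) x3=(0.4914, -2.1914, -0.0200)
step 18: x0=(1.5727, -2.4240, 1.0567) x1=(-1.0756, -1.1066, 1.8259) x2=(0.5351, 1.9203, -1.5023) x3=(0.4947, -2.2400, -0.0127)
step 19: x0=(1.5521, -2.4507, 1.0798) x1=(-1.0559, -1.0634, 1.8545) x2=(0.4920, 1.9300, -1.4841) x3=(0.4989, -2.2889, -0.0050)
step 20: x0=(1.5306, -2.4771, 1.1021) x1=(-1.0362, -1.0203, 1.8833) x2=(0.4489, 1.9398, -1.4659) x3=(0.5037, -2.3381, 0.0032)
step 21: x0=(1.5080, -2.5032, 1.1237) x1=(-1.0165, -0.9773, 1.9123) x2=(0.4059, 1.9496, -1.4477) x3=(0.5094, -2.3876, 0.0120)
step 22: x0=(1.4845, -2.5290, 1.1445) x1=(-0.9968, -0.9342, 1.9414) x2=(0.3629, 1.9596, -1.4296) x3=(0.5158, -2.4374, 0.0212)
step 23: x0=(1.4599, -2.5545, 1.1644) x1=(-0.9771, -0.8913, 1.9708) x2=(0.3200, 1.9697, -1.4116) x3=(0.5230, -2.4875, 0.0310)
step 24: x0=(1.4344, -2.5798, 1.1834) x1=(-0.9573, -0.8483, 2.0003) x2=(0.2771, 1.9798, -1.3936) x3=(0.5308, -2.5379, 0.0415)
step 25: x0=(1.4080, -2.6047, 1.2016) x1=(-0.9375, -0.8054, 2.0300) x2=(0.2342, 1.9900, -1.3757) x3=(0.5394, -2.5885, 0.0525)
step 26: x0=(1.3805, -2.6295, 1.2188) x1=(-0.9177, -0.7626, 2.0598) x2=(0.1913, 2.0003, -1.3579) x3=(0.5488, -2.6393, 0.0642)
step 27: x0=(1.3522, -2.6540, 1.2350) x1=(-0.8978, -0.7199, 2.0898) x2=(0.1485, 2.0107, -1.3401) x3=(0.5588, -2.6904, 0.0767)
step 28: x0=(1.3229, -2.6782, 1.2502) x1=(-0.8779, -0.6772, 2.1200) x2=(0.1057, 2.0211, -1.3224) x3=(0.5695, -2.7416, 0.0899)
step 29: x0=(1.2927, -2.7024, 1.2644) x1=(-0.8580, -0.6346, 2.1503) x2=(0.0630, 2.0316, -1.3047) x3=(0.5809, -2.7930, 0.1039)
step 30: x0=(1.2615, -2.7263, 1.2774) x1=(-0.8380, -0.5920, 2.1807) x2=(0.0203, 2.0422, -1.2871) x3=(0.5929, -2.8445, 0.1187)
step 31: x0=(1.2295, -2.7502, 1.2892) x1=(-0.8179, -0.5496, 2.2113) x2=(-0.0224, 2.0529, -1.2696) x3=(0.6057, -2.8961, 0.1345)
step 32: x0=(1.1966, -2.7739, 1.2999) x1=(-0.7979, -0.5072, 2.2420) x2=(-0.0651, 2.0636, -1.2521) x3=(0.6190, -2.9477, 0.1512)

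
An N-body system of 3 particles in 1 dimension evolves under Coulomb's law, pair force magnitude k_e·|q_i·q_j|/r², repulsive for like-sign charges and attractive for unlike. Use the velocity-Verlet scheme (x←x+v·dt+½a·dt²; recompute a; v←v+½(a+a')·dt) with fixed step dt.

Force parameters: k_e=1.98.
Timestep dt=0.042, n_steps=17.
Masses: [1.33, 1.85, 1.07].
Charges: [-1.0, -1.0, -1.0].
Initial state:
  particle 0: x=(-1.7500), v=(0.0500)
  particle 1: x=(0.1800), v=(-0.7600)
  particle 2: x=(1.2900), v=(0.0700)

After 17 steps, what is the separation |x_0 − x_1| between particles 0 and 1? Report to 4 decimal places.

1.4545

step 0: x0=(-1.7500) x1=(0.1800) x2=(1.2900)
step 1: x0=(-1.7484) x1=(0.1476) x2=(1.2944)
step 2: x0=(-1.7478) x1=(0.1142) x2=(1.3017)
step 3: x0=(-1.7483) x1=(0.0801) x2=(1.3117)
step 4: x0=(-1.7498) x1=(0.0453) x2=(1.3241)
step 5: x0=(-1.7524) x1=(0.0099) x2=(1.3389)
step 6: x0=(-1.7561) x1=(-0.0260) x2=(1.3559)
step 7: x0=(-1.7610) x1=(-0.0622) x2=(1.3749)
step 8: x0=(-1.7670) x1=(-0.0986) x2=(1.3958)
step 9: x0=(-1.7743) x1=(-0.1353) x2=(1.4185)
step 10: x0=(-1.7828) x1=(-0.1720) x2=(1.4429)
step 11: x0=(-1.7925) x1=(-0.2087) x2=(1.4689)
step 12: x0=(-1.8036) x1=(-0.2453) x2=(1.4963)
step 13: x0=(-1.8160) x1=(-0.2818) x2=(1.5251)
step 14: x0=(-1.8297) x1=(-0.3180) x2=(1.5552)
step 15: x0=(-1.8448) x1=(-0.3540) x2=(1.5865)
step 16: x0=(-1.8613) x1=(-0.3896) x2=(1.6190)
step 17: x0=(-1.8793) x1=(-0.4248) x2=(1.6525)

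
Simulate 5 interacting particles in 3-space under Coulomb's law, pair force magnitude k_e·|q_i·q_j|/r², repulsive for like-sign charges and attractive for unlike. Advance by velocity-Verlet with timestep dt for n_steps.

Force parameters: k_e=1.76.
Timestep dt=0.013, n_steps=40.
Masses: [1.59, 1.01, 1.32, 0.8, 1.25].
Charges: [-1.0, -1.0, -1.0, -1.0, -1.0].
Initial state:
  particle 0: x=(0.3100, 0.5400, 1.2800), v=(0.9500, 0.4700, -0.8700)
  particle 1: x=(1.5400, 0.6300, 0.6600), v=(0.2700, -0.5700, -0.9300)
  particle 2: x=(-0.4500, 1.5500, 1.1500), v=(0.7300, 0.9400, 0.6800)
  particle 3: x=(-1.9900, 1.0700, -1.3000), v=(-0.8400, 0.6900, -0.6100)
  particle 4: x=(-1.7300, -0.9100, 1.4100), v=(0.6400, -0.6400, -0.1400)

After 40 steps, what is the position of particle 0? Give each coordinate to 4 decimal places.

(0.7998, 0.7388, 0.8701)

step 0: x0=(0.3100, 0.5400, 1.2800) x1=(1.5400, 0.6300, 0.6600) x2=(-0.4500, 1.5500, 1.1500) x3=(-1.9900, 1.0700, -1.3000) x4=(-1.7300, -0.9100, 1.4100)
step 1: x0=(0.3224, 0.5461, 1.2687) x1=(1.5436, 0.6226, 0.6479) x2=(-0.4406, 1.5623, 1.1588) x3=(-2.0010, 1.0790, -1.3080) x4=(-1.7217, -0.9184, 1.4082)
step 2: x0=(0.3347, 0.5521, 1.2575) x1=(1.5475, 0.6152, 0.6357) x2=(-0.4312, 1.5748, 1.1677) x3=(-2.0120, 1.0880, -1.3161) x4=(-1.7135, -0.9268, 1.4064)
step 3: x0=(0.3471, 0.5580, 1.2464) x1=(1.5515, 0.6077, 0.6234) x2=(-0.4220, 1.5874, 1.1766) x3=(-2.0231, 1.0970, -1.3242) x4=(-1.7053, -0.9353, 1.4047)
step 4: x0=(0.3595, 0.5638, 1.2353) x1=(1.5558, 0.6003, 0.6110) x2=(-0.4128, 1.6001, 1.1855) x3=(-2.0342, 1.1060, -1.3325) x4=(-1.6972, -0.9438, 1.4029)
step 5: x0=(0.3719, 0.5695, 1.2242) x1=(1.5604, 0.5928, 0.5985) x2=(-0.4037, 1.6131, 1.1944) x3=(-2.0454, 1.1151, -1.3408) x4=(-1.6891, -0.9524, 1.4012)
step 6: x0=(0.3843, 0.5752, 1.2133) x1=(1.5651, 0.5854, 0.5860) x2=(-0.3948, 1.6262, 1.2034) x3=(-2.0567, 1.1242, -1.3493) x4=(-1.6811, -0.9611, 1.3995)
step 7: x0=(0.3967, 0.5808, 1.2024) x1=(1.5701, 0.5779, 0.5734) x2=(-0.3859, 1.6394, 1.2124) x3=(-2.0680, 1.1333, -1.3578) x4=(-1.6732, -0.9699, 1.3979)
step 8: x0=(0.4092, 0.5863, 1.1915) x1=(1.5753, 0.5704, 0.5606) x2=(-0.3771, 1.6528, 1.2214) x3=(-2.0794, 1.1424, -1.3664) x4=(-1.6653, -0.9787, 1.3962)
step 9: x0=(0.4216, 0.5918, 1.1807) x1=(1.5807, 0.5628, 0.5478) x2=(-0.3684, 1.6663, 1.2304) x3=(-2.0909, 1.1515, -1.3751) x4=(-1.6574, -0.9876, 1.3946)
step 10: x0=(0.4340, 0.5972, 1.1700) x1=(1.5864, 0.5553, 0.5349) x2=(-0.3597, 1.6800, 1.2395) x3=(-2.1024, 1.1607, -1.3839) x4=(-1.6496, -0.9966, 1.3930)
step 11: x0=(0.4464, 0.6025, 1.1593) x1=(1.5923, 0.5477, 0.5219) x2=(-0.3512, 1.6938, 1.2486) x3=(-2.1140, 1.1698, -1.3927) x4=(-1.6419, -1.0056, 1.3915)
step 12: x0=(0.4588, 0.6078, 1.1487) x1=(1.5984, 0.5401, 0.5088) x2=(-0.3427, 1.7078, 1.2578) x3=(-2.1256, 1.1790, -1.4017) x4=(-1.6342, -1.0146, 1.3899)
step 13: x0=(0.4712, 0.6129, 1.1381) x1=(1.6047, 0.5325, 0.4956) x2=(-0.3344, 1.7219, 1.2670) x3=(-2.1373, 1.1882, -1.4107) x4=(-1.6265, -1.0238, 1.3884)
step 14: x0=(0.4836, 0.6181, 1.1276) x1=(1.6113, 0.5248, 0.4823) x2=(-0.3261, 1.7362, 1.2762) x3=(-2.1491, 1.1975, -1.4198) x4=(-1.6190, -1.0330, 1.3869)
step 15: x0=(0.4960, 0.6232, 1.1171) x1=(1.6181, 0.5171, 0.4689) x2=(-0.3178, 1.7506, 1.2855) x3=(-2.1609, 1.2067, -1.4290) x4=(-1.6114, -1.0423, 1.3854)
step 16: x0=(0.5084, 0.6282, 1.1066) x1=(1.6251, 0.5094, 0.4554) x2=(-0.3097, 1.7651, 1.2948) x3=(-2.1728, 1.2160, -1.4382) x4=(-1.6039, -1.0516, 1.3840)
step 17: x0=(0.5208, 0.6332, 1.0963) x1=(1.6323, 0.5017, 0.4418) x2=(-0.3016, 1.7798, 1.3041) x3=(-2.1848, 1.2253, -1.4476) x4=(-1.5965, -1.0610, 1.3825)
step 18: x0=(0.5332, 0.6381, 1.0859) x1=(1.6397, 0.4939, 0.4281) x2=(-0.2936, 1.7946, 1.3135) x3=(-2.1968, 1.2346, -1.4570) x4=(-1.5891, -1.0704, 1.3811)
step 19: x0=(0.5455, 0.6430, 1.0757) x1=(1.6474, 0.4860, 0.4142) x2=(-0.2857, 1.8095, 1.3230) x3=(-2.2088, 1.2439, -1.4664) x4=(-1.5817, -1.0799, 1.3797)
step 20: x0=(0.5578, 0.6478, 1.0654) x1=(1.6553, 0.4782, 0.4003) x2=(-0.2778, 1.8246, 1.3325) x3=(-2.2209, 1.2533, -1.4760) x4=(-1.5744, -1.0895, 1.3784)
step 21: x0=(0.5701, 0.6526, 1.0552) x1=(1.6634, 0.4703, 0.3863) x2=(-0.2700, 1.8397, 1.3420) x3=(-2.2331, 1.2626, -1.4856) x4=(-1.5672, -1.0991, 1.3770)
step 22: x0=(0.5824, 0.6574, 1.0451) x1=(1.6717, 0.4623, 0.3722) x2=(-0.2623, 1.8550, 1.3516) x3=(-2.2454, 1.2720, -1.4953) x4=(-1.5599, -1.1088, 1.3757)
step 23: x0=(0.5947, 0.6621, 1.0350) x1=(1.6802, 0.4543, 0.3579) x2=(-0.2547, 1.8705, 1.3612) x3=(-2.2577, 1.2814, -1.5050) x4=(-1.5528, -1.1185, 1.3744)
step 24: x0=(0.6069, 0.6668, 1.0250) x1=(1.6890, 0.4463, 0.3436) x2=(-0.2470, 1.8860, 1.3709) x3=(-2.2700, 1.2909, -1.5149) x4=(-1.5456, -1.1283, 1.3731)
step 25: x0=(0.6192, 0.6714, 1.0150) x1=(1.6979, 0.4382, 0.3291) x2=(-0.2395, 1.9017, 1.3807) x3=(-2.2824, 1.3003, -1.5248) x4=(-1.5386, -1.1382, 1.3719)
step 26: x0=(0.6314, 0.6760, 1.0050) x1=(1.7071, 0.4300, 0.3146) x2=(-0.2320, 1.9175, 1.3904) x3=(-2.2949, 1.3098, -1.5347) x4=(-1.5315, -1.1481, 1.3706)
step 27: x0=(0.6436, 0.6806, 0.9951) x1=(1.7164, 0.4218, 0.2999) x2=(-0.2246, 1.9334, 1.4003) x3=(-2.3074, 1.3192, -1.5447) x4=(-1.5245, -1.1581, 1.3694)
step 28: x0=(0.6557, 0.6852, 0.9852) x1=(1.7260, 0.4136, 0.2851) x2=(-0.2172, 1.9494, 1.4102) x3=(-2.3200, 1.3287, -1.5548) x4=(-1.5176, -1.1681, 1.3682)
step 29: x0=(0.6679, 0.6898, 0.9754) x1=(1.7358, 0.4053, 0.2702) x2=(-0.2099, 1.9655, 1.4201) x3=(-2.3326, 1.3382, -1.5650) x4=(-1.5106, -1.1782, 1.3670)
step 30: x0=(0.6800, 0.6943, 0.9656) x1=(1.7457, 0.3970, 0.2552) x2=(-0.2026, 1.9817, 1.4301) x3=(-2.3453, 1.3478, -1.5752) x4=(-1.5038, -1.1883, 1.3659)
step 31: x0=(0.6921, 0.6988, 0.9559) x1=(1.7559, 0.3886, 0.2401) x2=(-0.1954, 1.9980, 1.4401) x3=(-2.3580, 1.3573, -1.5854) x4=(-1.4969, -1.1985, 1.3647)
step 32: x0=(0.7042, 0.7033, 0.9462) x1=(1.7662, 0.3801, 0.2249) x2=(-0.1882, 2.0144, 1.4502) x3=(-2.3708, 1.3669, -1.5958) x4=(-1.4901, -1.2087, 1.3636)
step 33: x0=(0.7162, 0.7077, 0.9365) x1=(1.7768, 0.3716, 0.2095) x2=(-0.1811, 2.0310, 1.4603) x3=(-2.3836, 1.3765, -1.6062) x4=(-1.4834, -1.2190, 1.3625)
step 34: x0=(0.7282, 0.7122, 0.9269) x1=(1.7875, 0.3630, 0.1941) x2=(-0.1740, 2.0476, 1.4705) x3=(-2.3965, 1.3861, -1.6166) x4=(-1.4767, -1.2293, 1.3614)
step 35: x0=(0.7402, 0.7167, 0.9174) x1=(1.7984, 0.3544, 0.1786) x2=(-0.1670, 2.0643, 1.4807) x3=(-2.4095, 1.3957, -1.6271) x4=(-1.4700, -1.2397, 1.3603)
step 36: x0=(0.7522, 0.7211, 0.9078) x1=(1.8095, 0.3457, 0.1629) x2=(-0.1600, 2.0811, 1.4910) x3=(-2.4225, 1.4053, -1.6377) x4=(-1.4633, -1.2502, 1.3593)
step 37: x0=(0.7641, 0.7255, 0.8983) x1=(1.8208, 0.3369, 0.1472) x2=(-0.1531, 2.0980, 1.5013) x3=(-2.4355, 1.4150, -1.6483) x4=(-1.4567, -1.2607, 1.3583)
step 38: x0=(0.7761, 0.7300, 0.8889) x1=(1.8322, 0.3281, 0.1313) x2=(-0.1462, 2.1150, 1.5117) x3=(-2.4486, 1.4247, -1.6589) x4=(-1.4501, -1.2712, 1.3572)
step 39: x0=(0.7880, 0.7344, 0.8795) x1=(1.8438, 0.3193, 0.1153) x2=(-0.1393, 2.1321, 1.5221) x3=(-2.4618, 1.4344, -1.6697) x4=(-1.4436, -1.2818, 1.3563)
step 40: x0=(0.7998, 0.7388, 0.8701) x1=(1.8556, 0.3103, 0.0993) x2=(-0.1325, 2.1493, 1.5326) x3=(-2.4750, 1.4441, -1.6804) x4=(-1.4371, -1.2924, 1.3553)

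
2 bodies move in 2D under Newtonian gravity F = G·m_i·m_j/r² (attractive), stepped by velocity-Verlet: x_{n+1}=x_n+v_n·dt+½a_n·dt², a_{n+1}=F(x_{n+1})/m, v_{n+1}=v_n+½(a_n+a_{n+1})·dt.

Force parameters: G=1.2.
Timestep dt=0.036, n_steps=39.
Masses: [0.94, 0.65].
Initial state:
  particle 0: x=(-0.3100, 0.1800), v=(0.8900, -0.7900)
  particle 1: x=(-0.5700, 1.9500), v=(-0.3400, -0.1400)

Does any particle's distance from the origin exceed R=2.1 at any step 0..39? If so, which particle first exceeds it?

step 0: x0=(-0.3100, 0.1800) x1=(-0.5700, 1.9500)
step 1: x0=(-0.2780, 0.1517) x1=(-0.5822, 1.9447)
step 2: x0=(-0.2460, 0.1237) x1=(-0.5943, 1.9390)
step 3: x0=(-0.2141, 0.0960) x1=(-0.6064, 1.9329)
step 4: x0=(-0.1823, 0.0686) x1=(-0.6184, 1.9264)
step 5: x0=(-0.1505, 0.0415) x1=(-0.6302, 1.9195)
step 6: x0=(-0.1187, 0.0146) x1=(-0.6420, 1.9122)
step 7: x0=(-0.0871, -0.0120) x1=(-0.6537, 1.9045)
step 8: x0=(-0.0555, -0.0384) x1=(-0.6653, 1.8965)
step 9: x0=(-0.0240, -0.0646) x1=(-0.6767, 1.8882)
step 10: x0=(0.0074, -0.0905) x1=(-0.6881, 1.8795)
step 11: x0=(0.0388, -0.1162) x1=(-0.6993, 1.8705)
step 12: x0=(0.0700, -0.1417) x1=(-0.7105, 1.8612)
step 13: x0=(0.1012, -0.1670) x1=(-0.7215, 1.8516)
step 14: x0=(0.1324, -0.1921) x1=(-0.7324, 1.8417)
step 15: x0=(0.1634, -0.2170) x1=(-0.7432, 1.8316)
step 16: x0=(0.1943, -0.2417) x1=(-0.7538, 1.8212)
step 17: x0=(0.2252, -0.2662) x1=(-0.7644, 1.8105)
step 18: x0=(0.2560, -0.2906) x1=(-0.7748, 1.7996)
step 19: x0=(0.2867, -0.3148) x1=(-0.7851, 1.7884)
step 20: x0=(0.3173, -0.3389) x1=(-0.7953, 1.7770)
step 21: x0=(0.3479, -0.3627) x1=(-0.8054, 1.7654)
step 22: x0=(0.3783, -0.3865) x1=(-0.8153, 1.7535)
step 23: x0=(0.4087, -0.4101) x1=(-0.8252, 1.7415)
step 24: x0=(0.4390, -0.4335) x1=(-0.8349, 1.7292)
step 25: x0=(0.4692, -0.4568) x1=(-0.8445, 1.7167)
step 26: x0=(0.4993, -0.4800) x1=(-0.8540, 1.7041)
step 27: x0=(0.5294, -0.5030) x1=(-0.8633, 1.6912)
step 28: x0=(0.5594, -0.5259) x1=(-0.8726, 1.6782)
step 29: x0=(0.5893, -0.5487) x1=(-0.8817, 1.6650)
step 30: x0=(0.6191, -0.5714) x1=(-0.8907, 1.6516)
step 31: x0=(0.6488, -0.5940) x1=(-0.8996, 1.6381)
step 32: x0=(0.6785, -0.6164) x1=(-0.9084, 1.6243)
step 33: x0=(0.7080, -0.6388) x1=(-0.9171, 1.6105)
step 34: x0=(0.7375, -0.6610) x1=(-0.9257, 1.5965)
step 35: x0=(0.7670, -0.6831) x1=(-0.9341, 1.5823)
step 36: x0=(0.7963, -0.7051) x1=(-0.9425, 1.5680)
step 37: x0=(0.8256, -0.7271) x1=(-0.9507, 1.5535)
step 38: x0=(0.8548, -0.7489) x1=(-0.9589, 1.5389)
step 39: x0=(0.8839, -0.7706) x1=(-0.9669, 1.5242)

no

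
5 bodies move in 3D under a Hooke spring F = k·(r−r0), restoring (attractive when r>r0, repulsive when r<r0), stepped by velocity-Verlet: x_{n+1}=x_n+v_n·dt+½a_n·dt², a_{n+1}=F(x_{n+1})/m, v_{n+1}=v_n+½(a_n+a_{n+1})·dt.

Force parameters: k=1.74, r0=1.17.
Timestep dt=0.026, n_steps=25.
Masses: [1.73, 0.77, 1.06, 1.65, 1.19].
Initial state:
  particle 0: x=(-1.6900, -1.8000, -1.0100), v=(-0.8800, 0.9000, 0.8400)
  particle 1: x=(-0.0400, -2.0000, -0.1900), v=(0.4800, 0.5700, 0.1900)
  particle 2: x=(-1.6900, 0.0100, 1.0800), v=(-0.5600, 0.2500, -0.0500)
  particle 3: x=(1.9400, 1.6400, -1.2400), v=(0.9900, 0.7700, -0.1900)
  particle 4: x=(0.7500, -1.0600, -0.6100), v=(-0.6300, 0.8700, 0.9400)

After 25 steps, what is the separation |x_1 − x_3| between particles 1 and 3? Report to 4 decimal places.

step 0: x0=(-1.6900, -1.8000, -1.0100) x1=(-0.0400, -2.0000, -0.1900) x2=(-1.6900, 0.0100, 1.0800) x3=(1.9400, 1.6400, -1.2400) x4=(0.7500, -1.0600, -0.6100)
step 1: x0=(-1.7113, -1.7752, -0.9876) x1=(-0.0276, -1.9821, -0.1853) x2=(-1.7017, 0.0156, 1.0761) x3=(1.9630, 1.6571, -1.2439) x4=(0.7325, -1.0365, -0.5853)
step 2: x0=(-1.7293, -1.7478, -0.9642) x1=(-0.0153, -1.9581, -0.1812) x2=(-1.7075, 0.0193, 1.0669) x3=(1.9805, 1.6684, -1.2455) x4=(0.7129, -1.0111, -0.5602)
step 3: x0=(-1.7440, -1.7176, -0.9399) x1=(-0.0034, -1.9281, -0.1776) x2=(-1.7075, 0.0213, 1.0526) x3=(1.9924, 1.6739, -1.2449) x4=(0.6912, -0.9840, -0.5347)
step 4: x0=(-1.7554, -1.6848, -0.9145) x1=(0.0083, -1.8922, -0.1746) x2=(-1.7017, 0.0216, 1.0333) x3=(1.9986, 1.6736, -1.2420) x4=(0.6675, -0.9551, -0.5088)
step 5: x0=(-1.7634, -1.6494, -0.8883) x1=(0.0196, -1.8504, -0.1721) x2=(-1.6901, 0.0203, 1.0090) x3=(1.9993, 1.6676, -1.2369) x4=(0.6418, -0.9244, -0.4827)
step 6: x0=(-1.7681, -1.6114, -0.8612) x1=(0.0305, -1.8030, -0.1701) x2=(-1.6728, 0.0176, 0.9800) x3=(1.9943, 1.6560, -1.2295) x4=(0.6143, -0.8919, -0.4564)
step 7: x0=(-1.7694, -1.5710, -0.8333) x1=(0.0409, -1.7502, -0.1687) x2=(-1.6500, 0.0135, 0.9465) x3=(1.9836, 1.6389, -1.2199) x4=(0.5851, -0.8577, -0.4299)
step 8: x0=(-1.7675, -1.5281, -0.8047) x1=(0.0508, -1.6921, -0.1679) x2=(-1.6218, 0.0082, 0.9085) x3=(1.9675, 1.6163, -1.2080) x4=(0.5543, -0.8219, -0.4033)
step 9: x0=(-1.7622, -1.4829, -0.7754) x1=(0.0601, -1.6292, -0.1676) x2=(-1.5884, 0.0018, 0.8665) x3=(1.9458, 1.5885, -1.1939) x4=(0.5219, -0.7843, -0.3768)
step 10: x0=(-1.7536, -1.4354, -0.7455) x1=(0.0689, -1.5616, -0.1678) x2=(-1.5499, -0.0055, 0.8205) x3=(1.9188, 1.5556, -1.1777) x4=(0.4882, -0.7452, -0.3502)
step 11: x0=(-1.7419, -1.3857, -0.7151) x1=(0.0770, -1.4898, -0.1686) x2=(-1.5065, -0.0136, 0.7708) x3=(1.8865, 1.5178, -1.1594) x4=(0.4532, -0.7045, -0.3239)
step 12: x0=(-1.7270, -1.3339, -0.6841) x1=(0.0846, -1.4140, -0.1699) x2=(-1.4586, -0.0224, 0.7178) x3=(1.8490, 1.4753, -1.1390) x4=(0.4171, -0.6622, -0.2976)
step 13: x0=(-1.7091, -1.2802, -0.6528) x1=(0.0916, -1.3347, -0.1718) x2=(-1.4064, -0.0316, 0.6617) x3=(1.8065, 1.4283, -1.1166) x4=(0.3800, -0.6185, -0.2716)
step 14: x0=(-1.6882, -1.2246, -0.6211) x1=(0.0980, -1.2522, -0.1743) x2=(-1.3501, -0.0411, 0.6028) x3=(1.7592, 1.3770, -1.0923) x4=(0.3421, -0.5733, -0.2459)
step 15: x0=(-1.6644, -1.1673, -0.5891) x1=(0.1039, -1.1669, -0.1773) x2=(-1.2902, -0.0508, 0.5414) x3=(1.7073, 1.3218, -1.0662) x4=(0.3035, -0.5268, -0.2206)
step 16: x0=(-1.6379, -1.1083, -0.5570) x1=(0.1092, -1.0794, -0.1809) x2=(-1.2268, -0.0605, 0.4778) x3=(1.6510, 1.2627, -1.0384) x4=(0.2643, -0.4790, -0.1956)
step 17: x0=(-1.6087, -1.0478, -0.5247) x1=(0.1141, -0.9900, -0.1851) x2=(-1.1604, -0.0700, 0.4123) x3=(1.5904, 1.2003, -1.0089) x4=(0.2247, -0.4298, -0.1709)
step 18: x0=(-1.5771, -0.9860, -0.4924) x1=(0.1187, -0.8992, -0.1900) x2=(-1.0913, -0.0792, 0.3452) x3=(1.5259, 1.1346, -0.9778) x4=(0.1849, -0.3795, -0.1467)
step 19: x0=(-1.5432, -0.9228, -0.4601) x1=(0.1231, -0.8074, -0.1955) x2=(-1.0199, -0.0879, 0.2769) x3=(1.4576, 1.0660, -0.9454) x4=(0.1448, -0.3281, -0.1228)
step 20: x0=(-1.5071, -0.8586, -0.4278) x1=(0.1273, -0.7149, -0.2018) x2=(-0.9464, -0.0961, 0.2076) x3=(1.3860, 0.9949, -0.9116) x4=(0.1047, -0.2755, -0.0993)
step 21: x0=(-1.4690, -0.7934, -0.3957) x1=(0.1316, -0.6223, -0.2089) x2=(-0.8714, -0.1036, 0.1376) x3=(1.3112, 0.9214, -0.8767) x4=(0.0646, -0.2220, -0.0761)
step 22: x0=(-1.4291, -0.7274, -0.3637) x1=(0.1362, -0.5298, -0.2169) x2=(-0.7952, -0.1104, 0.0670) x3=(1.2336, 0.8460, -0.8408) x4=(0.0246, -0.1675, -0.0531)
step 23: x0=(-1.3876, -0.6606, -0.3318) x1=(0.1412, -0.4376, -0.2258) x2=(-0.7182, -0.1164, -0.0039) x3=(1.1534, 0.7690, -0.8039) x4=(-0.0153, -0.1122, -0.0302)
step 24: x0=(-1.3448, -0.5932, -0.3002) x1=(0.1469, -0.3460, -0.2356) x2=(-0.6408, -0.1217, -0.0751) x3=(1.0711, 0.6905, -0.7663) x4=(-0.0550, -0.0562, -0.0072)
step 25: x0=(-1.3007, -0.5253, -0.2688) x1=(0.1534, -0.2551, -0.2464) x2=(-0.5633, -0.1264, -0.1464) x3=(0.9869, 0.6110, -0.7281) x4=(-0.0944, 0.0005, 0.0160)

1.2950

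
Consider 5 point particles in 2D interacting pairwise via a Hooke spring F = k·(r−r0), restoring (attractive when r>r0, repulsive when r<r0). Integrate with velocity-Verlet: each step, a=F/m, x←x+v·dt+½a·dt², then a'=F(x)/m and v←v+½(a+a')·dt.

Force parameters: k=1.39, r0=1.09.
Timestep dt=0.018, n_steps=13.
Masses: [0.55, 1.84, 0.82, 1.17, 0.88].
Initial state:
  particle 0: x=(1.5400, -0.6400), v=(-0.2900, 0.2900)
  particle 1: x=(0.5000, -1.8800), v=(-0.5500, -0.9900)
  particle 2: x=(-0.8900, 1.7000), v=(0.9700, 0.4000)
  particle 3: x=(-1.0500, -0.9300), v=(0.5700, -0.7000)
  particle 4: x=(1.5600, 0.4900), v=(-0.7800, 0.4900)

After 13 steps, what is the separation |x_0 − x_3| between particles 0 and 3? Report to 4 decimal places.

step 0: x0=(1.5400, -0.6400) x1=(0.5000, -1.8800) x2=(-0.8900, 1.7000) x3=(-1.0500, -0.9300) x4=(1.5600, 0.4900)
step 1: x0=(1.5334, -0.6343) x1=(0.4900, -1.8972) x2=(-0.8714, 1.7054) x3=(-1.0390, -0.9422) x4=(1.5450, 0.4984)
step 2: x0=(1.5239, -0.6279) x1=(0.4799, -1.9133) x2=(-0.8507, 1.7073) x3=(-1.0265, -0.9535) x4=(1.5281, 0.5060)
step 3: x0=(1.5116, -0.6206) x1=(0.4696, -1.9282) x2=(-0.8279, 1.7057) x3=(-1.0126, -0.9639) x4=(1.5094, 0.5127)
step 4: x0=(1.4965, -0.6125) x1=(0.4592, -1.9419) x2=(-0.8030, 1.7005) x3=(-0.9972, -0.9734) x4=(1.4888, 0.5186)
step 5: x0=(1.4788, -0.6037) x1=(0.4487, -1.9544) x2=(-0.7760, 1.6918) x3=(-0.9805, -0.9820) x4=(1.4665, 0.5235)
step 6: x0=(1.4584, -0.5942) x1=(0.4381, -1.9657) x2=(-0.7472, 1.6796) x3=(-0.9624, -0.9897) x4=(1.4424, 0.5276)
step 7: x0=(1.4353, -0.5840) x1=(0.4274, -1.9758) x2=(-0.7165, 1.6639) x3=(-0.9429, -0.9965) x4=(1.4166, 0.5307)
step 8: x0=(1.4098, -0.5732) x1=(0.4166, -1.9846) x2=(-0.6840, 1.6448) x3=(-0.9222, -1.0023) x4=(1.3892, 0.5329)
step 9: x0=(1.3819, -0.5618) x1=(0.4057, -1.9923) x2=(-0.6498, 1.6223) x3=(-0.9002, -1.0072) x4=(1.3602, 0.5341)
step 10: x0=(1.3516, -0.5500) x1=(0.3947, -1.9988) x2=(-0.6140, 1.5964) x3=(-0.8769, -1.0113) x4=(1.3297, 0.5344)
step 11: x0=(1.3190, -0.5376) x1=(0.3838, -2.0040) x2=(-0.5767, 1.5673) x3=(-0.8526, -1.0144) x4=(1.2977, 0.5337)
step 12: x0=(1.2843, -0.5249) x1=(0.3727, -2.0081) x2=(-0.5379, 1.5350) x3=(-0.8271, -1.0166) x4=(1.2643, 0.5321)
step 13: x0=(1.2476, -0.5119) x1=(0.3617, -2.0109) x2=(-0.4978, 1.4995) x3=(-0.8005, -1.0179) x4=(1.2296, 0.5294)

2.1096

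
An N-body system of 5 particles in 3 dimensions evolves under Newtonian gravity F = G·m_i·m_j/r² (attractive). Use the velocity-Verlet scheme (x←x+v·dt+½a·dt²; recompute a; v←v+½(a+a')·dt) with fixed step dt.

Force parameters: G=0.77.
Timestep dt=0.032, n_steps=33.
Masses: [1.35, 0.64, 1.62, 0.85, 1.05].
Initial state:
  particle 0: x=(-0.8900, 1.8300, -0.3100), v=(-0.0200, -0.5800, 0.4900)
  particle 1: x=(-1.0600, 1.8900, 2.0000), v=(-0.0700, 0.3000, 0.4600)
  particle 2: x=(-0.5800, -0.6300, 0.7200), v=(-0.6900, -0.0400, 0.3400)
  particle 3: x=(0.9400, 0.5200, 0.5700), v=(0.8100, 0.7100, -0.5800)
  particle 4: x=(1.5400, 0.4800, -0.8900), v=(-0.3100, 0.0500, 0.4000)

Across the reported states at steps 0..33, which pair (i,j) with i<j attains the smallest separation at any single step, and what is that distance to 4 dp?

pair (3,4), distance 0.5957

step 0: x0=(-0.8900, 1.8300, -0.3100) x1=(-1.0600, 1.8900, 2.0000) x2=(-0.5800, -0.6300, 0.7200) x3=(0.9400, 0.5200, 0.5700) x4=(1.5400, 0.4800, -0.8900)
step 1: x0=(-0.8905, 1.8113, -0.2942) x1=(-1.0622, 1.8995, 2.0145) x2=(-0.6020, -0.6311, 0.7308) x3=(0.9658, 0.5427, 0.5513) x4=(1.5299, 0.4816, -0.8770)
step 2: x0=(-0.8909, 1.7923, -0.2783) x1=(-1.0642, 1.9088, 2.0288) x2=(-0.6238, -0.6319, 0.7416) x3=(0.9912, 0.5653, 0.5322) x4=(1.5195, 0.4832, -0.8636)
step 3: x0=(-0.8911, 1.7731, -0.2621) x1=(-1.0661, 1.9179, 2.0426) x2=(-0.6454, -0.6323, 0.7522) x3=(1.0163, 0.5878, 0.5128) x4=(1.5087, 0.4849, -0.8498)
step 4: x0=(-0.8910, 1.7536, -0.2458) x1=(-1.0679, 1.9268, 2.0561) x2=(-0.6668, -0.6325, 0.7627) x3=(1.0411, 0.6102, 0.4931) x4=(1.4975, 0.4866, -0.8356)
step 5: x0=(-0.8908, 1.7338, -0.2293) x1=(-1.0696, 1.9355, 2.0693) x2=(-0.6881, -0.6323, 0.7731) x3=(1.0657, 0.6326, 0.4730) x4=(1.4860, 0.4884, -0.8209)
step 6: x0=(-0.8903, 1.7137, -0.2126) x1=(-1.0712, 1.9440, 2.0822) x2=(-0.7092, -0.6318, 0.7834) x3=(1.0899, 0.6548, 0.4524) x4=(1.4741, 0.4902, -0.8058)
step 7: x0=(-0.8897, 1.6934, -0.1958) x1=(-1.0726, 1.9523, 2.0947) x2=(-0.7302, -0.6309, 0.7936) x3=(1.1139, 0.6770, 0.4314) x4=(1.4619, 0.4920, -0.7901)
step 8: x0=(-0.8888, 1.6728, -0.1787) x1=(-1.0739, 1.9604, 2.1068) x2=(-0.7510, -0.6298, 0.8037) x3=(1.1376, 0.6990, 0.4100) x4=(1.4493, 0.4940, -0.7739)
step 9: x0=(-0.8878, 1.6519, -0.1615) x1=(-1.0751, 1.9683, 2.1186) x2=(-0.7716, -0.6283, 0.8137) x3=(1.1611, 0.7210, 0.3880) x4=(1.4363, 0.4960, -0.7572)
step 10: x0=(-0.8865, 1.6307, -0.1441) x1=(-1.0762, 1.9759, 2.1301) x2=(-0.7921, -0.6265, 0.8235) x3=(1.1842, 0.7428, 0.3656) x4=(1.4230, 0.4982, -0.7399)
step 11: x0=(-0.8850, 1.6093, -0.1266) x1=(-1.0772, 1.9834, 2.1413) x2=(-0.8124, -0.6245, 0.8333) x3=(1.2072, 0.7645, 0.3425) x4=(1.4093, 0.5004, -0.7220)
step 12: x0=(-0.8833, 1.5876, -0.1088) x1=(-1.0780, 1.9907, 2.1521) x2=(-0.8326, -0.6220, 0.8429) x3=(1.2298, 0.7860, 0.3189) x4=(1.3952, 0.5029, -0.7034)
step 13: x0=(-0.8813, 1.5655, -0.0909) x1=(-1.0788, 1.9977, 2.1626) x2=(-0.8527, -0.6193, 0.8524) x3=(1.2522, 0.8072, 0.2946) x4=(1.3808, 0.5055, -0.6842)
step 14: x0=(-0.8792, 1.5433, -0.0728) x1=(-1.0795, 2.0046, 2.1727) x2=(-0.8726, -0.6163, 0.8618) x3=(1.2743, 0.8283, 0.2696) x4=(1.3660, 0.5082, -0.6642)
step 15: x0=(-0.8768, 1.5207, -0.0545) x1=(-1.0800, 2.0112, 2.1825) x2=(-0.8923, -0.6129, 0.8711) x3=(1.2962, 0.8490, 0.2439) x4=(1.3509, 0.5113, -0.6435)
step 16: x0=(-0.8742, 1.4978, -0.0360) x1=(-1.0805, 2.0176, 2.1920) x2=(-0.9119, -0.6093, 0.8802) x3=(1.3177, 0.8694, 0.2173) x4=(1.3354, 0.5146, -0.6219)
step 17: x0=(-0.8713, 1.4747, -0.0174) x1=(-1.0808, 2.0238, 2.2011) x2=(-0.9314, -0.6053, 0.8893) x3=(1.3388, 0.8894, 0.1899) x4=(1.3197, 0.5183, -0.5994)
step 18: x0=(-0.8682, 1.4512, 0.0014) x1=(-1.0810, 2.0297, 2.2099) x2=(-0.9507, -0.6010, 0.8982) x3=(1.3596, 0.9089, 0.1615) x4=(1.3036, 0.5223, -0.5760)
step 19: x0=(-0.8649, 1.4275, 0.0203) x1=(-1.0812, 2.0355, 2.2184) x2=(-0.9698, -0.5963, 0.9069) x3=(1.3800, 0.9278, 0.1322) x4=(1.2874, 0.5269, -0.5516)
step 20: x0=(-0.8614, 1.4035, 0.0395) x1=(-1.0812, 2.0410, 2.2265) x2=(-0.9889, -0.5914, 0.9156) x3=(1.3998, 0.9461, 0.1017) x4=(1.2709, 0.5319, -0.5261)
step 21: x0=(-0.8577, 1.3791, 0.0587) x1=(-1.0812, 2.0463, 2.2343) x2=(-1.0077, -0.5861, 0.9241) x3=(1.4191, 0.9636, 0.0702) x4=(1.2544, 0.5377, -0.4996)
step 22: x0=(-0.8537, 1.3545, 0.0782) x1=(-1.0810, 2.0514, 2.2418) x2=(-1.0264, -0.5804, 0.9324) x3=(1.4377, 0.9801, 0.0375) x4=(1.2378, 0.5441, -0.4719)
step 23: x0=(-0.8494, 1.3296, 0.0978) x1=(-1.0808, 2.0562, 2.2489) x2=(-1.0450, -0.5744, 0.9406) x3=(1.4554, 0.9956, 0.0037) x4=(1.2213, 0.5515, -0.4431)
step 24: x0=(-0.8450, 1.3043, 0.1176) x1=(-1.0805, 2.0608, 2.2557) x2=(-1.0634, -0.5681, 0.9487) x3=(1.4722, 1.0098, -0.0313) x4=(1.2050, 0.5599, -0.4132)
step 25: x0=(-0.8403, 1.2788, 0.1376) x1=(-1.0800, 2.0652, 2.2622) x2=(-1.0817, -0.5614, 0.9567) x3=(1.4879, 1.0226, -0.0673) x4=(1.1890, 0.5694, -0.3822)
step 26: x0=(-0.8354, 1.2529, 0.1577) x1=(-1.0795, 2.0693, 2.2683) x2=(-1.0997, -0.5543, 0.9645) x3=(1.5022, 1.0339, -0.1044) x4=(1.1735, 0.5801, -0.3501)
step 27: x0=(-0.8303, 1.2268, 0.1780) x1=(-1.0789, 2.0731, 2.2742) x2=(-1.1177, -0.5469, 0.9721) x3=(1.5150, 1.0435, -0.1422) x4=(1.1586, 0.5922, -0.3172)
step 28: x0=(-0.8249, 1.2002, 0.1985) x1=(-1.0782, 2.0768, 2.2796) x2=(-1.1354, -0.5391, 0.9796) x3=(1.5262, 1.0513, -0.1806) x4=(1.1444, 0.6057, -0.2837)
step 29: x0=(-0.8193, 1.1734, 0.2191) x1=(-1.0774, 2.0801, 2.2848) x2=(-1.1530, -0.5310, 0.9869) x3=(1.5355, 1.0574, -0.2194) x4=(1.1311, 0.6207, -0.2496)
step 30: x0=(-0.8135, 1.1462, 0.2399) x1=(-1.0765, 2.0833, 2.2896) x2=(-1.1703, -0.5224, 0.9941) x3=(1.5430, 1.0617, -0.2581) x4=(1.1186, 0.6370, -0.2153)
step 31: x0=(-0.8075, 1.1187, 0.2609) x1=(-1.0755, 2.0861, 2.2941) x2=(-1.1875, -0.5135, 1.0011) x3=(1.5486, 1.0644, -0.2966) x4=(1.1071, 0.6547, -0.1810)
step 32: x0=(-0.8012, 1.0909, 0.2820) x1=(-1.0745, 2.0887, 2.2983) x2=(-1.2045, -0.5041, 1.0080) x3=(1.5523, 1.0655, -0.3346) x4=(1.0964, 0.6735, -0.1468)
step 33: x0=(-0.7948, 1.0626, 0.3033) x1=(-1.0733, 2.0911, 2.3021) x2=(-1.2213, -0.4943, 1.0147) x3=(1.5542, 1.0654, -0.3718) x4=(1.0866, 0.6934, -0.1130)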